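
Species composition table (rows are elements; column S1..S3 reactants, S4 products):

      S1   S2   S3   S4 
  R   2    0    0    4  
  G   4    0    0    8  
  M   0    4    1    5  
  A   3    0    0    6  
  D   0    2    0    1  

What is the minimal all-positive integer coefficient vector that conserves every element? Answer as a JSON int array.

R: 4·2+1·0+6·0 = 8 | 2·4 = 8
G: 4·4+1·0+6·0 = 16 | 2·8 = 16
M: 4·0+1·4+6·1 = 10 | 2·5 = 10
A: 4·3+1·0+6·0 = 12 | 2·6 = 12
D: 4·0+1·2+6·0 = 2 | 2·1 = 2
gcd(4,1,6,2) = 1

Coefficients: [4, 1, 6, 2]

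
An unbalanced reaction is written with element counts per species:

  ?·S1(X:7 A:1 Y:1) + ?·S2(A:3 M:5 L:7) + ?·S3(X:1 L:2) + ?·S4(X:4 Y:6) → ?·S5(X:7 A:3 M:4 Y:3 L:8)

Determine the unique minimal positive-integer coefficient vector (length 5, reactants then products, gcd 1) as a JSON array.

X: 3·7+4·0+6·1+2·4 = 35 | 5·7 = 35
A: 3·1+4·3+6·0+2·0 = 15 | 5·3 = 15
M: 3·0+4·5+6·0+2·0 = 20 | 5·4 = 20
Y: 3·1+4·0+6·0+2·6 = 15 | 5·3 = 15
L: 3·0+4·7+6·2+2·0 = 40 | 5·8 = 40
gcd(3,4,6,2,5) = 1

Coefficients: [3, 4, 6, 2, 5]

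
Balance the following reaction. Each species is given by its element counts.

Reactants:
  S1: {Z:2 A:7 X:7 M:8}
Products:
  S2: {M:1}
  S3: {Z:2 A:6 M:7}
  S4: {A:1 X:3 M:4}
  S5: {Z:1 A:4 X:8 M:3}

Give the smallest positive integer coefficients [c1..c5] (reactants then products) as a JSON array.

Coefficients: [5, 3, 3, 1, 4]

Z: 5·2 = 10 | 3·0+3·2+1·0+4·1 = 10
A: 5·7 = 35 | 3·0+3·6+1·1+4·4 = 35
X: 5·7 = 35 | 3·0+3·0+1·3+4·8 = 35
M: 5·8 = 40 | 3·1+3·7+1·4+4·3 = 40
gcd(5,3,3,1,4) = 1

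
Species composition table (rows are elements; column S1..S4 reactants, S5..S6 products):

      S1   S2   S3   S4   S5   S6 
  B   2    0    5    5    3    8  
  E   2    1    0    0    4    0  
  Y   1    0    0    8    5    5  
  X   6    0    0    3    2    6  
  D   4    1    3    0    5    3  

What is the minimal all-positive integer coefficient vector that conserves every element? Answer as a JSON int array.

Coefficients: [3, 6, 3, 4, 3, 4]

B: 3·2+6·0+3·5+4·5 = 41 | 3·3+4·8 = 41
E: 3·2+6·1+3·0+4·0 = 12 | 3·4+4·0 = 12
Y: 3·1+6·0+3·0+4·8 = 35 | 3·5+4·5 = 35
X: 3·6+6·0+3·0+4·3 = 30 | 3·2+4·6 = 30
D: 3·4+6·1+3·3+4·0 = 27 | 3·5+4·3 = 27
gcd(3,6,3,4,3,4) = 1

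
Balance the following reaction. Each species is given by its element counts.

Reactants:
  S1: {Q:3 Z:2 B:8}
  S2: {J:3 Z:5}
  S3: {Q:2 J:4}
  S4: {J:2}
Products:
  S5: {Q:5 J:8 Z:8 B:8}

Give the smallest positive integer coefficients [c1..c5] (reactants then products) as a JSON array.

Coefficients: [5, 6, 5, 1, 5]

Q: 5·3+6·0+5·2+1·0 = 25 | 5·5 = 25
J: 5·0+6·3+5·4+1·2 = 40 | 5·8 = 40
Z: 5·2+6·5+5·0+1·0 = 40 | 5·8 = 40
B: 5·8+6·0+5·0+1·0 = 40 | 5·8 = 40
gcd(5,6,5,1,5) = 1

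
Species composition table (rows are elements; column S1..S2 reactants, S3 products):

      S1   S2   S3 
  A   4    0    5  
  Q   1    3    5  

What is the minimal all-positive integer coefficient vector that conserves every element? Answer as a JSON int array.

Coefficients: [5, 5, 4]

A: 5·4+5·0 = 20 | 4·5 = 20
Q: 5·1+5·3 = 20 | 4·5 = 20
gcd(5,5,4) = 1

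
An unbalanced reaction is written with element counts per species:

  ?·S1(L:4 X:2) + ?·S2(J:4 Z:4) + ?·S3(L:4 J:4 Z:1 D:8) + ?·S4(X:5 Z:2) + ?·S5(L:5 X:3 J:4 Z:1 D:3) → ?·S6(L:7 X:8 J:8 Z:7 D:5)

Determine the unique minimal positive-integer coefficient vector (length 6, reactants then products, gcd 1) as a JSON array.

Coefficients: [3, 5, 2, 5, 3, 5]

L: 3·4+5·0+2·4+5·0+3·5 = 35 | 5·7 = 35
X: 3·2+5·0+2·0+5·5+3·3 = 40 | 5·8 = 40
J: 3·0+5·4+2·4+5·0+3·4 = 40 | 5·8 = 40
Z: 3·0+5·4+2·1+5·2+3·1 = 35 | 5·7 = 35
D: 3·0+5·0+2·8+5·0+3·3 = 25 | 5·5 = 25
gcd(3,5,2,5,3,5) = 1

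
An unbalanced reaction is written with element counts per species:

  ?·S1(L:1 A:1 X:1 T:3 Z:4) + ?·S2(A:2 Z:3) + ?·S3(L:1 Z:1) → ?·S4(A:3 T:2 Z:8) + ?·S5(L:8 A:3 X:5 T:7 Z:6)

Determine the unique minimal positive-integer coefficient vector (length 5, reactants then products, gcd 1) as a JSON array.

Coefficients: [5, 5, 3, 4, 1]

L: 5·1+5·0+3·1 = 8 | 4·0+1·8 = 8
A: 5·1+5·2+3·0 = 15 | 4·3+1·3 = 15
X: 5·1+5·0+3·0 = 5 | 4·0+1·5 = 5
T: 5·3+5·0+3·0 = 15 | 4·2+1·7 = 15
Z: 5·4+5·3+3·1 = 38 | 4·8+1·6 = 38
gcd(5,5,3,4,1) = 1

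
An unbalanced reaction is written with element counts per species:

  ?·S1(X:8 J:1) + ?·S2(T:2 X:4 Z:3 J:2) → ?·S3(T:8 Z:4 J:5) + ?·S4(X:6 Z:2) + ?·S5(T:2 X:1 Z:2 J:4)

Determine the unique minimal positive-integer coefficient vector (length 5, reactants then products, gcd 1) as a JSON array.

T: 1·0+6·2 = 12 | 1·8+5·0+2·2 = 12
X: 1·8+6·4 = 32 | 1·0+5·6+2·1 = 32
Z: 1·0+6·3 = 18 | 1·4+5·2+2·2 = 18
J: 1·1+6·2 = 13 | 1·5+5·0+2·4 = 13
gcd(1,6,1,5,2) = 1

Coefficients: [1, 6, 1, 5, 2]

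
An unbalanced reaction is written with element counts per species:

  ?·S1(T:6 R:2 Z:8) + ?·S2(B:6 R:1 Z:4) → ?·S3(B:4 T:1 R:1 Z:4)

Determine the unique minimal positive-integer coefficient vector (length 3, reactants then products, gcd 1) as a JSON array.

Coefficients: [1, 4, 6]

B: 1·0+4·6 = 24 | 6·4 = 24
T: 1·6+4·0 = 6 | 6·1 = 6
R: 1·2+4·1 = 6 | 6·1 = 6
Z: 1·8+4·4 = 24 | 6·4 = 24
gcd(1,4,6) = 1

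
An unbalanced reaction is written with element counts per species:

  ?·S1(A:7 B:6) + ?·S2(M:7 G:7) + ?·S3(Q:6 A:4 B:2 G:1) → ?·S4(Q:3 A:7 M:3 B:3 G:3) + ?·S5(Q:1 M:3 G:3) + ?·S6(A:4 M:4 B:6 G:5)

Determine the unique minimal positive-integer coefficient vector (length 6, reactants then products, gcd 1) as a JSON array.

Coefficients: [4, 6, 3, 4, 6, 3]

Q: 4·0+6·0+3·6 = 18 | 4·3+6·1+3·0 = 18
A: 4·7+6·0+3·4 = 40 | 4·7+6·0+3·4 = 40
M: 4·0+6·7+3·0 = 42 | 4·3+6·3+3·4 = 42
B: 4·6+6·0+3·2 = 30 | 4·3+6·0+3·6 = 30
G: 4·0+6·7+3·1 = 45 | 4·3+6·3+3·5 = 45
gcd(4,6,3,4,6,3) = 1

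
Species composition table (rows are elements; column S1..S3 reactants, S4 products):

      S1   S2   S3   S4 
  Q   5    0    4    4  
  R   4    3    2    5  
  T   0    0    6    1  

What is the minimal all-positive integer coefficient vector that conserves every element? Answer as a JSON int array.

Coefficients: [4, 4, 1, 6]

Q: 4·5+4·0+1·4 = 24 | 6·4 = 24
R: 4·4+4·3+1·2 = 30 | 6·5 = 30
T: 4·0+4·0+1·6 = 6 | 6·1 = 6
gcd(4,4,1,6) = 1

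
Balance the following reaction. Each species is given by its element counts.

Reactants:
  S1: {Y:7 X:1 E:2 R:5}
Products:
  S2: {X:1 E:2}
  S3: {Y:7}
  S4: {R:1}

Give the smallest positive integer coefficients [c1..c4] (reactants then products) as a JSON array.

Y: 1·7 = 7 | 1·0+1·7+5·0 = 7
X: 1·1 = 1 | 1·1+1·0+5·0 = 1
E: 1·2 = 2 | 1·2+1·0+5·0 = 2
R: 1·5 = 5 | 1·0+1·0+5·1 = 5
gcd(1,1,1,5) = 1

Coefficients: [1, 1, 1, 5]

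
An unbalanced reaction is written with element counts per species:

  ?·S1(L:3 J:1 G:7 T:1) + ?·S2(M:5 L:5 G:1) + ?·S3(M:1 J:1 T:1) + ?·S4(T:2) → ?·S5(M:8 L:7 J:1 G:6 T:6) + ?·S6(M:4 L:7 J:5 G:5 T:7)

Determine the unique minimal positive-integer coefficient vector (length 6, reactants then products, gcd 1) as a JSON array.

Coefficients: [2, 3, 5, 6, 2, 1]

M: 2·0+3·5+5·1+6·0 = 20 | 2·8+1·4 = 20
L: 2·3+3·5+5·0+6·0 = 21 | 2·7+1·7 = 21
J: 2·1+3·0+5·1+6·0 = 7 | 2·1+1·5 = 7
G: 2·7+3·1+5·0+6·0 = 17 | 2·6+1·5 = 17
T: 2·1+3·0+5·1+6·2 = 19 | 2·6+1·7 = 19
gcd(2,3,5,6,2,1) = 1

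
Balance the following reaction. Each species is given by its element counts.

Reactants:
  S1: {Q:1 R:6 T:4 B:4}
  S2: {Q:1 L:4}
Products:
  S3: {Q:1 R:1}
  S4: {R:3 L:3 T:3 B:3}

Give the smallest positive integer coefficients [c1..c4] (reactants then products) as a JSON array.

Coefficients: [3, 3, 6, 4]

Q: 3·1+3·1 = 6 | 6·1+4·0 = 6
R: 3·6+3·0 = 18 | 6·1+4·3 = 18
L: 3·0+3·4 = 12 | 6·0+4·3 = 12
T: 3·4+3·0 = 12 | 6·0+4·3 = 12
B: 3·4+3·0 = 12 | 6·0+4·3 = 12
gcd(3,3,6,4) = 1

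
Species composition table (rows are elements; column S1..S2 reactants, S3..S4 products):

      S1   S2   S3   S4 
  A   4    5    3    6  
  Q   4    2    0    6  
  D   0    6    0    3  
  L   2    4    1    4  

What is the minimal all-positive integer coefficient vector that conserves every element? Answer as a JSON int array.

Coefficients: [5, 2, 2, 4]

A: 5·4+2·5 = 30 | 2·3+4·6 = 30
Q: 5·4+2·2 = 24 | 2·0+4·6 = 24
D: 5·0+2·6 = 12 | 2·0+4·3 = 12
L: 5·2+2·4 = 18 | 2·1+4·4 = 18
gcd(5,2,2,4) = 1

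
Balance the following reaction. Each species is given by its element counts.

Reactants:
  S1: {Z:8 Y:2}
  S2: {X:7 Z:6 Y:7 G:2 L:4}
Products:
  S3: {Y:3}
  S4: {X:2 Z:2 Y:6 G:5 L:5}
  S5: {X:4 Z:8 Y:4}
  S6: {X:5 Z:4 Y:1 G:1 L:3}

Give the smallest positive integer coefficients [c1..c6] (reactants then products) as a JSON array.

Coefficients: [1, 5, 6, 1, 2, 5]

X: 1·0+5·7 = 35 | 6·0+1·2+2·4+5·5 = 35
Z: 1·8+5·6 = 38 | 6·0+1·2+2·8+5·4 = 38
Y: 1·2+5·7 = 37 | 6·3+1·6+2·4+5·1 = 37
G: 1·0+5·2 = 10 | 6·0+1·5+2·0+5·1 = 10
L: 1·0+5·4 = 20 | 6·0+1·5+2·0+5·3 = 20
gcd(1,5,6,1,2,5) = 1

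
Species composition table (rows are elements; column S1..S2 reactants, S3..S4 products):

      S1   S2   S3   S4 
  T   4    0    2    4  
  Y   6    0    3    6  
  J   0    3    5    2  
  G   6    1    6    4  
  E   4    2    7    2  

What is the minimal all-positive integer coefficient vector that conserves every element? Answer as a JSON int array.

Coefficients: [2, 4, 2, 1]

T: 2·4+4·0 = 8 | 2·2+1·4 = 8
Y: 2·6+4·0 = 12 | 2·3+1·6 = 12
J: 2·0+4·3 = 12 | 2·5+1·2 = 12
G: 2·6+4·1 = 16 | 2·6+1·4 = 16
E: 2·4+4·2 = 16 | 2·7+1·2 = 16
gcd(2,4,2,1) = 1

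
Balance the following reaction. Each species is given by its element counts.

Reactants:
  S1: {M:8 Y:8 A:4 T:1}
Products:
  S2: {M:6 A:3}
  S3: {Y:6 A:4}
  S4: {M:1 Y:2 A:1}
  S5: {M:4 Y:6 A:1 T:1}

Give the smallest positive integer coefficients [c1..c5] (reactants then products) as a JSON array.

M: 5·8 = 40 | 3·6+1·0+2·1+5·4 = 40
Y: 5·8 = 40 | 3·0+1·6+2·2+5·6 = 40
A: 5·4 = 20 | 3·3+1·4+2·1+5·1 = 20
T: 5·1 = 5 | 3·0+1·0+2·0+5·1 = 5
gcd(5,3,1,2,5) = 1

Coefficients: [5, 3, 1, 2, 5]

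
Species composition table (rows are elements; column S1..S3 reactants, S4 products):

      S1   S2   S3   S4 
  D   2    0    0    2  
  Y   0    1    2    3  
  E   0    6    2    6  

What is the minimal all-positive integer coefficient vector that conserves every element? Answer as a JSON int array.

D: 5·2+3·0+6·0 = 10 | 5·2 = 10
Y: 5·0+3·1+6·2 = 15 | 5·3 = 15
E: 5·0+3·6+6·2 = 30 | 5·6 = 30
gcd(5,3,6,5) = 1

Coefficients: [5, 3, 6, 5]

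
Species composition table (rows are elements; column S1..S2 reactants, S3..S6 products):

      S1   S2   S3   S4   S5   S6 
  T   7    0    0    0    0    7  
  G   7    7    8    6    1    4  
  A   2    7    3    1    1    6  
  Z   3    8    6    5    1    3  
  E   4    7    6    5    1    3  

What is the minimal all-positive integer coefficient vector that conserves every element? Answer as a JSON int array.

Coefficients: [5, 5, 3, 4, 2, 5]

T: 5·7+5·0 = 35 | 3·0+4·0+2·0+5·7 = 35
G: 5·7+5·7 = 70 | 3·8+4·6+2·1+5·4 = 70
A: 5·2+5·7 = 45 | 3·3+4·1+2·1+5·6 = 45
Z: 5·3+5·8 = 55 | 3·6+4·5+2·1+5·3 = 55
E: 5·4+5·7 = 55 | 3·6+4·5+2·1+5·3 = 55
gcd(5,5,3,4,2,5) = 1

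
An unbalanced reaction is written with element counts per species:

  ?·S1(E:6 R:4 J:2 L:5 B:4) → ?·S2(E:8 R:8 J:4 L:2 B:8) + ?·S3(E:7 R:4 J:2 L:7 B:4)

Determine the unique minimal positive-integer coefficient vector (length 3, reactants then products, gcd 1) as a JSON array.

E: 6·6 = 36 | 1·8+4·7 = 36
R: 6·4 = 24 | 1·8+4·4 = 24
J: 6·2 = 12 | 1·4+4·2 = 12
L: 6·5 = 30 | 1·2+4·7 = 30
B: 6·4 = 24 | 1·8+4·4 = 24
gcd(6,1,4) = 1

Coefficients: [6, 1, 4]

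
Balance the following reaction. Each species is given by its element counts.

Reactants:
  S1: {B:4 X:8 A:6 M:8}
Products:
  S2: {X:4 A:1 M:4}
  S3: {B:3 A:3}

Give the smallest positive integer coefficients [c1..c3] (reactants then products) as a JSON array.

Coefficients: [3, 6, 4]

B: 3·4 = 12 | 6·0+4·3 = 12
X: 3·8 = 24 | 6·4+4·0 = 24
A: 3·6 = 18 | 6·1+4·3 = 18
M: 3·8 = 24 | 6·4+4·0 = 24
gcd(3,6,4) = 1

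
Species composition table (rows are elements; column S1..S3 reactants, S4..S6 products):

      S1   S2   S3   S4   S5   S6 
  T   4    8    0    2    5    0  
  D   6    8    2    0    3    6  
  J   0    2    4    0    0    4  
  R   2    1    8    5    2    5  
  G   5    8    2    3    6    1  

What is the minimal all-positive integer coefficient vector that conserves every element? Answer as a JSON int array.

Coefficients: [4, 2, 4, 1, 6, 5]

T: 4·4+2·8+4·0 = 32 | 1·2+6·5+5·0 = 32
D: 4·6+2·8+4·2 = 48 | 1·0+6·3+5·6 = 48
J: 4·0+2·2+4·4 = 20 | 1·0+6·0+5·4 = 20
R: 4·2+2·1+4·8 = 42 | 1·5+6·2+5·5 = 42
G: 4·5+2·8+4·2 = 44 | 1·3+6·6+5·1 = 44
gcd(4,2,4,1,6,5) = 1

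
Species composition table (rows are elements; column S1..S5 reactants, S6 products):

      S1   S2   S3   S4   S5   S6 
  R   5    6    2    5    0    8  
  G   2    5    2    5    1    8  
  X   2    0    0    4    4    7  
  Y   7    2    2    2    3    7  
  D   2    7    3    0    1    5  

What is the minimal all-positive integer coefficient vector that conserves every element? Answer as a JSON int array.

Coefficients: [1, 2, 3, 5, 5, 6]

R: 1·5+2·6+3·2+5·5+5·0 = 48 | 6·8 = 48
G: 1·2+2·5+3·2+5·5+5·1 = 48 | 6·8 = 48
X: 1·2+2·0+3·0+5·4+5·4 = 42 | 6·7 = 42
Y: 1·7+2·2+3·2+5·2+5·3 = 42 | 6·7 = 42
D: 1·2+2·7+3·3+5·0+5·1 = 30 | 6·5 = 30
gcd(1,2,3,5,5,6) = 1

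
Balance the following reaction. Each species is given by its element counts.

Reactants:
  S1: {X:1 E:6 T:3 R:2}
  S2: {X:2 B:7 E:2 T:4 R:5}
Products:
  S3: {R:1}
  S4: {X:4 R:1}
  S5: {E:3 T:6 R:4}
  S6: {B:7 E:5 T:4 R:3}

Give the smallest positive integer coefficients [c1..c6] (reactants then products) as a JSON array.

X: 2·1+3·2 = 8 | 4·0+2·4+1·0+3·0 = 8
B: 2·0+3·7 = 21 | 4·0+2·0+1·0+3·7 = 21
E: 2·6+3·2 = 18 | 4·0+2·0+1·3+3·5 = 18
T: 2·3+3·4 = 18 | 4·0+2·0+1·6+3·4 = 18
R: 2·2+3·5 = 19 | 4·1+2·1+1·4+3·3 = 19
gcd(2,3,4,2,1,3) = 1

Coefficients: [2, 3, 4, 2, 1, 3]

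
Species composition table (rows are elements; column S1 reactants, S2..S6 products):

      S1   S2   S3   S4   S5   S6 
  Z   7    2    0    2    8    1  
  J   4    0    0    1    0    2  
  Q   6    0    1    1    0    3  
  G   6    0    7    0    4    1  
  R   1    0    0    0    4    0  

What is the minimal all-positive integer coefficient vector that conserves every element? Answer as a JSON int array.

Z: 4·7 = 28 | 3·2+2·0+4·2+1·8+6·1 = 28
J: 4·4 = 16 | 3·0+2·0+4·1+1·0+6·2 = 16
Q: 4·6 = 24 | 3·0+2·1+4·1+1·0+6·3 = 24
G: 4·6 = 24 | 3·0+2·7+4·0+1·4+6·1 = 24
R: 4·1 = 4 | 3·0+2·0+4·0+1·4+6·0 = 4
gcd(4,3,2,4,1,6) = 1

Coefficients: [4, 3, 2, 4, 1, 6]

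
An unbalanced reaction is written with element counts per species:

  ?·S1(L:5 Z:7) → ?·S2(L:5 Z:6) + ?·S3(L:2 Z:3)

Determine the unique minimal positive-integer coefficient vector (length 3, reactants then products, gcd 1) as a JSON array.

Coefficients: [3, 1, 5]

L: 3·5 = 15 | 1·5+5·2 = 15
Z: 3·7 = 21 | 1·6+5·3 = 21
gcd(3,1,5) = 1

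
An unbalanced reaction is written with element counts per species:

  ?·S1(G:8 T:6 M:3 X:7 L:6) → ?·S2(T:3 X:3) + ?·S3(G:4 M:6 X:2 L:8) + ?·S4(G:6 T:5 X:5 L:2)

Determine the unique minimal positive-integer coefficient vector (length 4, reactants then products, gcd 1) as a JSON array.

Coefficients: [6, 2, 3, 6]

G: 6·8 = 48 | 2·0+3·4+6·6 = 48
T: 6·6 = 36 | 2·3+3·0+6·5 = 36
M: 6·3 = 18 | 2·0+3·6+6·0 = 18
X: 6·7 = 42 | 2·3+3·2+6·5 = 42
L: 6·6 = 36 | 2·0+3·8+6·2 = 36
gcd(6,2,3,6) = 1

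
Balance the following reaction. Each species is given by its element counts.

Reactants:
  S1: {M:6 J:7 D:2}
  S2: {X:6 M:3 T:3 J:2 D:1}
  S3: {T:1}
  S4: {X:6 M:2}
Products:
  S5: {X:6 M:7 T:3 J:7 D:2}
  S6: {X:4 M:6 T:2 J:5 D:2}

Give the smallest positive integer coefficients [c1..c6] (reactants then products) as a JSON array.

X: 5·0+4·6+6·0+2·6 = 36 | 4·6+3·4 = 36
M: 5·6+4·3+6·0+2·2 = 46 | 4·7+3·6 = 46
T: 5·0+4·3+6·1+2·0 = 18 | 4·3+3·2 = 18
J: 5·7+4·2+6·0+2·0 = 43 | 4·7+3·5 = 43
D: 5·2+4·1+6·0+2·0 = 14 | 4·2+3·2 = 14
gcd(5,4,6,2,4,3) = 1

Coefficients: [5, 4, 6, 2, 4, 3]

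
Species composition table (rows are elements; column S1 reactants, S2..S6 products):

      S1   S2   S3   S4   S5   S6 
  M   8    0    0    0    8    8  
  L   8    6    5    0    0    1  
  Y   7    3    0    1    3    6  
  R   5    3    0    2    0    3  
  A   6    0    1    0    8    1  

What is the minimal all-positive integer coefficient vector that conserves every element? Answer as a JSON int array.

M: 5·8 = 40 | 3·0+4·0+5·0+3·8+2·8 = 40
L: 5·8 = 40 | 3·6+4·5+5·0+3·0+2·1 = 40
Y: 5·7 = 35 | 3·3+4·0+5·1+3·3+2·6 = 35
R: 5·5 = 25 | 3·3+4·0+5·2+3·0+2·3 = 25
A: 5·6 = 30 | 3·0+4·1+5·0+3·8+2·1 = 30
gcd(5,3,4,5,3,2) = 1

Coefficients: [5, 3, 4, 5, 3, 2]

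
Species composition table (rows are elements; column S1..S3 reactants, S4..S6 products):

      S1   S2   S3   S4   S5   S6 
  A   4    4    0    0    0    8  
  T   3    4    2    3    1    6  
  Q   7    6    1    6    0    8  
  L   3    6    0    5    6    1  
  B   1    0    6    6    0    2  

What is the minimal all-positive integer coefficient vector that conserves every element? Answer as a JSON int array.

A: 4·4+6·4+6·0 = 40 | 5·0+3·0+5·8 = 40
T: 4·3+6·4+6·2 = 48 | 5·3+3·1+5·6 = 48
Q: 4·7+6·6+6·1 = 70 | 5·6+3·0+5·8 = 70
L: 4·3+6·6+6·0 = 48 | 5·5+3·6+5·1 = 48
B: 4·1+6·0+6·6 = 40 | 5·6+3·0+5·2 = 40
gcd(4,6,6,5,3,5) = 1

Coefficients: [4, 6, 6, 5, 3, 5]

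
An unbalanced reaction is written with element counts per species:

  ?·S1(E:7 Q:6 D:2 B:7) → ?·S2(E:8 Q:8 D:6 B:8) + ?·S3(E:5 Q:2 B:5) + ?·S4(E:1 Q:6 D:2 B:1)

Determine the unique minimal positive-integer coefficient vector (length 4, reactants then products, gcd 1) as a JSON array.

Coefficients: [5, 1, 5, 2]

E: 5·7 = 35 | 1·8+5·5+2·1 = 35
Q: 5·6 = 30 | 1·8+5·2+2·6 = 30
D: 5·2 = 10 | 1·6+5·0+2·2 = 10
B: 5·7 = 35 | 1·8+5·5+2·1 = 35
gcd(5,1,5,2) = 1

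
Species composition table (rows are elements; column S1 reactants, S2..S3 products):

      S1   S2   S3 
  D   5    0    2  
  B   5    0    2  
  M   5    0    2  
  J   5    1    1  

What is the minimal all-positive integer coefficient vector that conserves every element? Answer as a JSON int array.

D: 2·5 = 10 | 5·0+5·2 = 10
B: 2·5 = 10 | 5·0+5·2 = 10
M: 2·5 = 10 | 5·0+5·2 = 10
J: 2·5 = 10 | 5·1+5·1 = 10
gcd(2,5,5) = 1

Coefficients: [2, 5, 5]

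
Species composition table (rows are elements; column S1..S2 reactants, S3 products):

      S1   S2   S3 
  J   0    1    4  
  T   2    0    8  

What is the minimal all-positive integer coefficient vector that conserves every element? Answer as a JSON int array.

J: 4·0+4·1 = 4 | 1·4 = 4
T: 4·2+4·0 = 8 | 1·8 = 8
gcd(4,4,1) = 1

Coefficients: [4, 4, 1]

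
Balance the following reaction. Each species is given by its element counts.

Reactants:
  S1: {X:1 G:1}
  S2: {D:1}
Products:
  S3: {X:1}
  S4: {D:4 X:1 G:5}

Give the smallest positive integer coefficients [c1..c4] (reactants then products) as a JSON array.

Coefficients: [5, 4, 4, 1]

D: 5·0+4·1 = 4 | 4·0+1·4 = 4
X: 5·1+4·0 = 5 | 4·1+1·1 = 5
G: 5·1+4·0 = 5 | 4·0+1·5 = 5
gcd(5,4,4,1) = 1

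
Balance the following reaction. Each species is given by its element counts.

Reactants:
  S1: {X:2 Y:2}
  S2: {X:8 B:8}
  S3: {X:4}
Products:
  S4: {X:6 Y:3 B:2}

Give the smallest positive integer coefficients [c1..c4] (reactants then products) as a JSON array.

Coefficients: [6, 1, 1, 4]

X: 6·2+1·8+1·4 = 24 | 4·6 = 24
Y: 6·2+1·0+1·0 = 12 | 4·3 = 12
B: 6·0+1·8+1·0 = 8 | 4·2 = 8
gcd(6,1,1,4) = 1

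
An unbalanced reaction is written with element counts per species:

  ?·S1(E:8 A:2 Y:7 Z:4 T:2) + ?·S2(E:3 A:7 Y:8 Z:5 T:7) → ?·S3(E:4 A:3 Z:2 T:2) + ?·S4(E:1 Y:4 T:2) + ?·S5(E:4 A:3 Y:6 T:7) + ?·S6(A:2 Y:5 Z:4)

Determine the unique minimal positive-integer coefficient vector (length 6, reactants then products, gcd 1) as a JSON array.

Coefficients: [3, 4, 6, 4, 2, 5]

E: 3·8+4·3 = 36 | 6·4+4·1+2·4+5·0 = 36
A: 3·2+4·7 = 34 | 6·3+4·0+2·3+5·2 = 34
Y: 3·7+4·8 = 53 | 6·0+4·4+2·6+5·5 = 53
Z: 3·4+4·5 = 32 | 6·2+4·0+2·0+5·4 = 32
T: 3·2+4·7 = 34 | 6·2+4·2+2·7+5·0 = 34
gcd(3,4,6,4,2,5) = 1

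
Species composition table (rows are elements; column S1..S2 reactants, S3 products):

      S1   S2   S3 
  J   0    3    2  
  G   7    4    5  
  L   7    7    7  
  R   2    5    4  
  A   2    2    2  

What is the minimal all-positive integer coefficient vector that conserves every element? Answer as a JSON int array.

Coefficients: [1, 2, 3]

J: 1·0+2·3 = 6 | 3·2 = 6
G: 1·7+2·4 = 15 | 3·5 = 15
L: 1·7+2·7 = 21 | 3·7 = 21
R: 1·2+2·5 = 12 | 3·4 = 12
A: 1·2+2·2 = 6 | 3·2 = 6
gcd(1,2,3) = 1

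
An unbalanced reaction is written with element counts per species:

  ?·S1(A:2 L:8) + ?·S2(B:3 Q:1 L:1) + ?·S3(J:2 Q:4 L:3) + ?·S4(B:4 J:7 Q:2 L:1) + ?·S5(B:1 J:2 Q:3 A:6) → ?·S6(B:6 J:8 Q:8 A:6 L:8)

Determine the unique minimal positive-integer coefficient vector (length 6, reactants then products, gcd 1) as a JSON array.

B: 3·0+5·3+5·0+4·4+5·1 = 36 | 6·6 = 36
J: 3·0+5·0+5·2+4·7+5·2 = 48 | 6·8 = 48
Q: 3·0+5·1+5·4+4·2+5·3 = 48 | 6·8 = 48
A: 3·2+5·0+5·0+4·0+5·6 = 36 | 6·6 = 36
L: 3·8+5·1+5·3+4·1+5·0 = 48 | 6·8 = 48
gcd(3,5,5,4,5,6) = 1

Coefficients: [3, 5, 5, 4, 5, 6]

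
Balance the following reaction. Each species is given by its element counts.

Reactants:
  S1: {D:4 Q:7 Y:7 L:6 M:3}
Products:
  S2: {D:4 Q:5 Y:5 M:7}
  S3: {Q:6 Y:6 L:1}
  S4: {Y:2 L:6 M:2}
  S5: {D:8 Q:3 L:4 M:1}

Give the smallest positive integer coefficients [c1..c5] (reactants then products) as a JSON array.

D: 5·4 = 20 | 1·4+4·0+3·0+2·8 = 20
Q: 5·7 = 35 | 1·5+4·6+3·0+2·3 = 35
Y: 5·7 = 35 | 1·5+4·6+3·2+2·0 = 35
L: 5·6 = 30 | 1·0+4·1+3·6+2·4 = 30
M: 5·3 = 15 | 1·7+4·0+3·2+2·1 = 15
gcd(5,1,4,3,2) = 1

Coefficients: [5, 1, 4, 3, 2]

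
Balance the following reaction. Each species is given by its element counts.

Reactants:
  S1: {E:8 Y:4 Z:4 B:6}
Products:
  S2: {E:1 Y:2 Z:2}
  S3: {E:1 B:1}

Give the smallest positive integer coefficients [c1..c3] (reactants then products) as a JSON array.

Coefficients: [1, 2, 6]

E: 1·8 = 8 | 2·1+6·1 = 8
Y: 1·4 = 4 | 2·2+6·0 = 4
Z: 1·4 = 4 | 2·2+6·0 = 4
B: 1·6 = 6 | 2·0+6·1 = 6
gcd(1,2,6) = 1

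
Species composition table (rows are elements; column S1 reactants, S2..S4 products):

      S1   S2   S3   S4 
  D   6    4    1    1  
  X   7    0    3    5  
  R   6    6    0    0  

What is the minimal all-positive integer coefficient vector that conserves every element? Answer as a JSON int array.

D: 2·6 = 12 | 2·4+3·1+1·1 = 12
X: 2·7 = 14 | 2·0+3·3+1·5 = 14
R: 2·6 = 12 | 2·6+3·0+1·0 = 12
gcd(2,2,3,1) = 1

Coefficients: [2, 2, 3, 1]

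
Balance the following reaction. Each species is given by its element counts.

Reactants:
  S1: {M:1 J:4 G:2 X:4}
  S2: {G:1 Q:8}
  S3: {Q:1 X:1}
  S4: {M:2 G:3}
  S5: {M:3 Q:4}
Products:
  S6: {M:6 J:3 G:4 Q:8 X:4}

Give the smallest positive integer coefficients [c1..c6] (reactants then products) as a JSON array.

M: 3·1+1·0+4·0+3·2+5·3 = 24 | 4·6 = 24
J: 3·4+1·0+4·0+3·0+5·0 = 12 | 4·3 = 12
G: 3·2+1·1+4·0+3·3+5·0 = 16 | 4·4 = 16
Q: 3·0+1·8+4·1+3·0+5·4 = 32 | 4·8 = 32
X: 3·4+1·0+4·1+3·0+5·0 = 16 | 4·4 = 16
gcd(3,1,4,3,5,4) = 1

Coefficients: [3, 1, 4, 3, 5, 4]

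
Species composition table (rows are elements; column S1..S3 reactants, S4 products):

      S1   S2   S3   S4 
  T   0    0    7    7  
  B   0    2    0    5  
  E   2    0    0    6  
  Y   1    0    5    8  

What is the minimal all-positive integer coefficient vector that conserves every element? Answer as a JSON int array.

Coefficients: [6, 5, 2, 2]

T: 6·0+5·0+2·7 = 14 | 2·7 = 14
B: 6·0+5·2+2·0 = 10 | 2·5 = 10
E: 6·2+5·0+2·0 = 12 | 2·6 = 12
Y: 6·1+5·0+2·5 = 16 | 2·8 = 16
gcd(6,5,2,2) = 1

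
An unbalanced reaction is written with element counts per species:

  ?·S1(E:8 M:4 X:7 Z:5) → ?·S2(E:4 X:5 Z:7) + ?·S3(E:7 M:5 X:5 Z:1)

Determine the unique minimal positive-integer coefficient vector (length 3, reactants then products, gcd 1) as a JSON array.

Coefficients: [5, 3, 4]

E: 5·8 = 40 | 3·4+4·7 = 40
M: 5·4 = 20 | 3·0+4·5 = 20
X: 5·7 = 35 | 3·5+4·5 = 35
Z: 5·5 = 25 | 3·7+4·1 = 25
gcd(5,3,4) = 1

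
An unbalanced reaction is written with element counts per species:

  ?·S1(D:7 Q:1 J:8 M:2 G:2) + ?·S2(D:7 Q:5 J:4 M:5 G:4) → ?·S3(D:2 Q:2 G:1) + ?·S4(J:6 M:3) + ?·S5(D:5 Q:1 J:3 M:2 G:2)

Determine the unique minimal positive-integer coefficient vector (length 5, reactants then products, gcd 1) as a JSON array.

Coefficients: [1, 1, 2, 1, 2]

D: 1·7+1·7 = 14 | 2·2+1·0+2·5 = 14
Q: 1·1+1·5 = 6 | 2·2+1·0+2·1 = 6
J: 1·8+1·4 = 12 | 2·0+1·6+2·3 = 12
M: 1·2+1·5 = 7 | 2·0+1·3+2·2 = 7
G: 1·2+1·4 = 6 | 2·1+1·0+2·2 = 6
gcd(1,1,2,1,2) = 1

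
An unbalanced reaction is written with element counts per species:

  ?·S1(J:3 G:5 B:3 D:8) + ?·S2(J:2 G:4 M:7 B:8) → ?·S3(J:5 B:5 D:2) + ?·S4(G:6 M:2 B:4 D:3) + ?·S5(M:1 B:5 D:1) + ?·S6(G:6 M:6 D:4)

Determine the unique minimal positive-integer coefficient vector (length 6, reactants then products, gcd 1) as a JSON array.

J: 6·3+6·2 = 30 | 6·5+4·0+4·0+5·0 = 30
G: 6·5+6·4 = 54 | 6·0+4·6+4·0+5·6 = 54
M: 6·0+6·7 = 42 | 6·0+4·2+4·1+5·6 = 42
B: 6·3+6·8 = 66 | 6·5+4·4+4·5+5·0 = 66
D: 6·8+6·0 = 48 | 6·2+4·3+4·1+5·4 = 48
gcd(6,6,6,4,4,5) = 1

Coefficients: [6, 6, 6, 4, 4, 5]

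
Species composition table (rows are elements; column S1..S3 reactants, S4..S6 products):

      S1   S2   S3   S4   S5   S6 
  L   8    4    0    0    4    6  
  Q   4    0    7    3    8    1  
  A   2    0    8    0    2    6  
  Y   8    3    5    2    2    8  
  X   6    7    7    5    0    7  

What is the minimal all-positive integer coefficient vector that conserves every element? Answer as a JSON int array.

Coefficients: [5, 2, 4, 6, 3, 6]

L: 5·8+2·4+4·0 = 48 | 6·0+3·4+6·6 = 48
Q: 5·4+2·0+4·7 = 48 | 6·3+3·8+6·1 = 48
A: 5·2+2·0+4·8 = 42 | 6·0+3·2+6·6 = 42
Y: 5·8+2·3+4·5 = 66 | 6·2+3·2+6·8 = 66
X: 5·6+2·7+4·7 = 72 | 6·5+3·0+6·7 = 72
gcd(5,2,4,6,3,6) = 1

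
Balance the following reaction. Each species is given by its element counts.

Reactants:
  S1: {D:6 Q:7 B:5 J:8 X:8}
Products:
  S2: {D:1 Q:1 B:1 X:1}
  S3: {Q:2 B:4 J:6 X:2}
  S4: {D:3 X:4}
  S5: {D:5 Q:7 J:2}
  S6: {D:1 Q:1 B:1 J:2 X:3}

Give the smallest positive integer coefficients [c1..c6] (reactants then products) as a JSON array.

Coefficients: [4, 3, 3, 2, 2, 5]

D: 4·6 = 24 | 3·1+3·0+2·3+2·5+5·1 = 24
Q: 4·7 = 28 | 3·1+3·2+2·0+2·7+5·1 = 28
B: 4·5 = 20 | 3·1+3·4+2·0+2·0+5·1 = 20
J: 4·8 = 32 | 3·0+3·6+2·0+2·2+5·2 = 32
X: 4·8 = 32 | 3·1+3·2+2·4+2·0+5·3 = 32
gcd(4,3,3,2,2,5) = 1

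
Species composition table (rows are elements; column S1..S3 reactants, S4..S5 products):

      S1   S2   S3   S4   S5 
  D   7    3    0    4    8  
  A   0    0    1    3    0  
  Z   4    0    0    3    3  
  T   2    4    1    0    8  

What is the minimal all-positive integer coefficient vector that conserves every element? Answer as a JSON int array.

Coefficients: [3, 1, 6, 2, 2]

D: 3·7+1·3+6·0 = 24 | 2·4+2·8 = 24
A: 3·0+1·0+6·1 = 6 | 2·3+2·0 = 6
Z: 3·4+1·0+6·0 = 12 | 2·3+2·3 = 12
T: 3·2+1·4+6·1 = 16 | 2·0+2·8 = 16
gcd(3,1,6,2,2) = 1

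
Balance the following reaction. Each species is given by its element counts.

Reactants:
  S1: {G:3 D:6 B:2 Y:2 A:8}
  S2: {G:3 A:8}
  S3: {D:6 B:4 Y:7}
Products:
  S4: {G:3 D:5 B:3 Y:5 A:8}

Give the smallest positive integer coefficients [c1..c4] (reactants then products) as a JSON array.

Coefficients: [1, 5, 4, 6]

G: 1·3+5·3+4·0 = 18 | 6·3 = 18
D: 1·6+5·0+4·6 = 30 | 6·5 = 30
B: 1·2+5·0+4·4 = 18 | 6·3 = 18
Y: 1·2+5·0+4·7 = 30 | 6·5 = 30
A: 1·8+5·8+4·0 = 48 | 6·8 = 48
gcd(1,5,4,6) = 1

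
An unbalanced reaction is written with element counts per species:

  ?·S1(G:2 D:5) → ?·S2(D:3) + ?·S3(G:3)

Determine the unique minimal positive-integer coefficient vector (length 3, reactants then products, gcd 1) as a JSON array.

Coefficients: [3, 5, 2]

G: 3·2 = 6 | 5·0+2·3 = 6
D: 3·5 = 15 | 5·3+2·0 = 15
gcd(3,5,2) = 1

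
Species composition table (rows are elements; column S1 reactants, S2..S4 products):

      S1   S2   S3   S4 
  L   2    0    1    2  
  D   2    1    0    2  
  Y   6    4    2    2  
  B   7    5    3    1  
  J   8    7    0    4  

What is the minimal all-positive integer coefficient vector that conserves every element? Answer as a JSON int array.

Coefficients: [5, 4, 4, 3]

L: 5·2 = 10 | 4·0+4·1+3·2 = 10
D: 5·2 = 10 | 4·1+4·0+3·2 = 10
Y: 5·6 = 30 | 4·4+4·2+3·2 = 30
B: 5·7 = 35 | 4·5+4·3+3·1 = 35
J: 5·8 = 40 | 4·7+4·0+3·4 = 40
gcd(5,4,4,3) = 1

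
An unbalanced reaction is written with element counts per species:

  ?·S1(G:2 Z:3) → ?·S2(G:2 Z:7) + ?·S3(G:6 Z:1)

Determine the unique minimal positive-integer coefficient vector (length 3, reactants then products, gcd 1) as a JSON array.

G: 5·2 = 10 | 2·2+1·6 = 10
Z: 5·3 = 15 | 2·7+1·1 = 15
gcd(5,2,1) = 1

Coefficients: [5, 2, 1]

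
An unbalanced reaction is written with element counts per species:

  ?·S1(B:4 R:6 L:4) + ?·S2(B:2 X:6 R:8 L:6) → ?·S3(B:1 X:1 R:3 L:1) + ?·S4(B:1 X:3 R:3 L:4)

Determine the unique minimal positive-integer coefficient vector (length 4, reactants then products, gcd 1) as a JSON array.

B: 1·4+3·2 = 10 | 6·1+4·1 = 10
X: 1·0+3·6 = 18 | 6·1+4·3 = 18
R: 1·6+3·8 = 30 | 6·3+4·3 = 30
L: 1·4+3·6 = 22 | 6·1+4·4 = 22
gcd(1,3,6,4) = 1

Coefficients: [1, 3, 6, 4]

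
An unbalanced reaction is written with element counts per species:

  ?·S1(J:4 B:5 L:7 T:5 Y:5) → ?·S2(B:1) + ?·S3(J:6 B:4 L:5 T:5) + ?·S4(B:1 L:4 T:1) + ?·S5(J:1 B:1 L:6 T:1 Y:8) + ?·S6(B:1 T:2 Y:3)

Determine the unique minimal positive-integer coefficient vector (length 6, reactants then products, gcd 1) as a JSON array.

J: 5·4 = 20 | 6·0+3·6+2·0+2·1+3·0 = 20
B: 5·5 = 25 | 6·1+3·4+2·1+2·1+3·1 = 25
L: 5·7 = 35 | 6·0+3·5+2·4+2·6+3·0 = 35
T: 5·5 = 25 | 6·0+3·5+2·1+2·1+3·2 = 25
Y: 5·5 = 25 | 6·0+3·0+2·0+2·8+3·3 = 25
gcd(5,6,3,2,2,3) = 1

Coefficients: [5, 6, 3, 2, 2, 3]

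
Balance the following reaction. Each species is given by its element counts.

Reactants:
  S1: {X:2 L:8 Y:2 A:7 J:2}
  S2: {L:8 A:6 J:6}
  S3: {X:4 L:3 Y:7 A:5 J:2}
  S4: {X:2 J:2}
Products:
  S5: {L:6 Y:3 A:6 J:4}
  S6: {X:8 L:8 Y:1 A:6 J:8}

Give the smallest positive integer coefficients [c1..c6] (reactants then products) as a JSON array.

X: 2·2+4·0+2·4+6·2 = 24 | 5·0+3·8 = 24
L: 2·8+4·8+2·3+6·0 = 54 | 5·6+3·8 = 54
Y: 2·2+4·0+2·7+6·0 = 18 | 5·3+3·1 = 18
A: 2·7+4·6+2·5+6·0 = 48 | 5·6+3·6 = 48
J: 2·2+4·6+2·2+6·2 = 44 | 5·4+3·8 = 44
gcd(2,4,2,6,5,3) = 1

Coefficients: [2, 4, 2, 6, 5, 3]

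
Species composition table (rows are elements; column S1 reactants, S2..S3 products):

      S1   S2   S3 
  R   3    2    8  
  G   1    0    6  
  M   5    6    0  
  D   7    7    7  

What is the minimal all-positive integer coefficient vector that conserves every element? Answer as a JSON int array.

R: 6·3 = 18 | 5·2+1·8 = 18
G: 6·1 = 6 | 5·0+1·6 = 6
M: 6·5 = 30 | 5·6+1·0 = 30
D: 6·7 = 42 | 5·7+1·7 = 42
gcd(6,5,1) = 1

Coefficients: [6, 5, 1]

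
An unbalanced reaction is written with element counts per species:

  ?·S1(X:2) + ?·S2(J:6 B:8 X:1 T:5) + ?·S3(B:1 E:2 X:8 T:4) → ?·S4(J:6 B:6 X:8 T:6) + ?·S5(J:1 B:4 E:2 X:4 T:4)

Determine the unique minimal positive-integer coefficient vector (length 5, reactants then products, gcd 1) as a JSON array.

Coefficients: [5, 6, 6, 5, 6]

J: 5·0+6·6+6·0 = 36 | 5·6+6·1 = 36
B: 5·0+6·8+6·1 = 54 | 5·6+6·4 = 54
E: 5·0+6·0+6·2 = 12 | 5·0+6·2 = 12
X: 5·2+6·1+6·8 = 64 | 5·8+6·4 = 64
T: 5·0+6·5+6·4 = 54 | 5·6+6·4 = 54
gcd(5,6,6,5,6) = 1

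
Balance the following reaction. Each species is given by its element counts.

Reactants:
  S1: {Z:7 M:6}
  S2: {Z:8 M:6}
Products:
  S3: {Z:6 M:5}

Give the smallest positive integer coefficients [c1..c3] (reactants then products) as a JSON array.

Coefficients: [4, 1, 6]

Z: 4·7+1·8 = 36 | 6·6 = 36
M: 4·6+1·6 = 30 | 6·5 = 30
gcd(4,1,6) = 1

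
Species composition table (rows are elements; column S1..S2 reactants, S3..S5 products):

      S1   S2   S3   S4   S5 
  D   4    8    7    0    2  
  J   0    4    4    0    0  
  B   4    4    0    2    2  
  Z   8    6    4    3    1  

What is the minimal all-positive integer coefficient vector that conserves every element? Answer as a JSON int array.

D: 1·4+2·8 = 20 | 2·7+3·0+3·2 = 20
J: 1·0+2·4 = 8 | 2·4+3·0+3·0 = 8
B: 1·4+2·4 = 12 | 2·0+3·2+3·2 = 12
Z: 1·8+2·6 = 20 | 2·4+3·3+3·1 = 20
gcd(1,2,2,3,3) = 1

Coefficients: [1, 2, 2, 3, 3]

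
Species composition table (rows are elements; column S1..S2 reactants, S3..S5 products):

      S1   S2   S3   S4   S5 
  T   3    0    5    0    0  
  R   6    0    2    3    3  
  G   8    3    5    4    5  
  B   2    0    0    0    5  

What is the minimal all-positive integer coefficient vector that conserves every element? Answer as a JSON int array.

Coefficients: [5, 3, 3, 6, 2]

T: 5·3+3·0 = 15 | 3·5+6·0+2·0 = 15
R: 5·6+3·0 = 30 | 3·2+6·3+2·3 = 30
G: 5·8+3·3 = 49 | 3·5+6·4+2·5 = 49
B: 5·2+3·0 = 10 | 3·0+6·0+2·5 = 10
gcd(5,3,3,6,2) = 1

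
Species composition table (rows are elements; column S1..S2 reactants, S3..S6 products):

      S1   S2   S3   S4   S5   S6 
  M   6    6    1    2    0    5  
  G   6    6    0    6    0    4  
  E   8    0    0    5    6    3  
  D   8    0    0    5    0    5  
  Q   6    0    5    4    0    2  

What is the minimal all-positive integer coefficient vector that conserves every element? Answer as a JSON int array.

M: 5·6+1·6 = 36 | 2·1+2·2+2·0+6·5 = 36
G: 5·6+1·6 = 36 | 2·0+2·6+2·0+6·4 = 36
E: 5·8+1·0 = 40 | 2·0+2·5+2·6+6·3 = 40
D: 5·8+1·0 = 40 | 2·0+2·5+2·0+6·5 = 40
Q: 5·6+1·0 = 30 | 2·5+2·4+2·0+6·2 = 30
gcd(5,1,2,2,2,6) = 1

Coefficients: [5, 1, 2, 2, 2, 6]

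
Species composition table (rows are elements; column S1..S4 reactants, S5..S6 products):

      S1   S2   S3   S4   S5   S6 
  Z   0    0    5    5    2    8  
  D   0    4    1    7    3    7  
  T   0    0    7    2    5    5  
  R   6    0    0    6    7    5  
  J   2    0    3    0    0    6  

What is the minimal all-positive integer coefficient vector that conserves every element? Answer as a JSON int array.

Z: 6·0+4·0+6·5+4·5 = 50 | 5·2+5·8 = 50
D: 6·0+4·4+6·1+4·7 = 50 | 5·3+5·7 = 50
T: 6·0+4·0+6·7+4·2 = 50 | 5·5+5·5 = 50
R: 6·6+4·0+6·0+4·6 = 60 | 5·7+5·5 = 60
J: 6·2+4·0+6·3+4·0 = 30 | 5·0+5·6 = 30
gcd(6,4,6,4,5,5) = 1

Coefficients: [6, 4, 6, 4, 5, 5]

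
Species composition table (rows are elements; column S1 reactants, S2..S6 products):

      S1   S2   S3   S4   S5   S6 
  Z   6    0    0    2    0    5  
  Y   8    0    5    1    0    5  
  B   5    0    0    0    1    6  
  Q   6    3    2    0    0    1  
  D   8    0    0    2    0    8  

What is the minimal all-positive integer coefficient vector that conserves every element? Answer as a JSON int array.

Z: 3·6 = 18 | 4·0+2·0+4·2+3·0+2·5 = 18
Y: 3·8 = 24 | 4·0+2·5+4·1+3·0+2·5 = 24
B: 3·5 = 15 | 4·0+2·0+4·0+3·1+2·6 = 15
Q: 3·6 = 18 | 4·3+2·2+4·0+3·0+2·1 = 18
D: 3·8 = 24 | 4·0+2·0+4·2+3·0+2·8 = 24
gcd(3,4,2,4,3,2) = 1

Coefficients: [3, 4, 2, 4, 3, 2]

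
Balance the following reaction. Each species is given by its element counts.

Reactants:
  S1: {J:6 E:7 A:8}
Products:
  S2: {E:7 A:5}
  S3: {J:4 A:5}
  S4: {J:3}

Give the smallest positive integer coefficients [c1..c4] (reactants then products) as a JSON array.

J: 5·6 = 30 | 5·0+3·4+6·3 = 30
E: 5·7 = 35 | 5·7+3·0+6·0 = 35
A: 5·8 = 40 | 5·5+3·5+6·0 = 40
gcd(5,5,3,6) = 1

Coefficients: [5, 5, 3, 6]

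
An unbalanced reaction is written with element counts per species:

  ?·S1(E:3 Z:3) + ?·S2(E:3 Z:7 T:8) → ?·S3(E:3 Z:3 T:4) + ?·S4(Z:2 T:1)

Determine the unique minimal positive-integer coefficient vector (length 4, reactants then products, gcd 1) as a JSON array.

Coefficients: [1, 2, 3, 4]

E: 1·3+2·3 = 9 | 3·3+4·0 = 9
Z: 1·3+2·7 = 17 | 3·3+4·2 = 17
T: 1·0+2·8 = 16 | 3·4+4·1 = 16
gcd(1,2,3,4) = 1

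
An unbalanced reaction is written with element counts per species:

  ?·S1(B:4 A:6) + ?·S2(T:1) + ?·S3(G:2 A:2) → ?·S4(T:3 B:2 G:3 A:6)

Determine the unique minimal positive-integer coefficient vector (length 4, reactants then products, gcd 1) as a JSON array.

T: 1·0+6·1+3·0 = 6 | 2·3 = 6
B: 1·4+6·0+3·0 = 4 | 2·2 = 4
G: 1·0+6·0+3·2 = 6 | 2·3 = 6
A: 1·6+6·0+3·2 = 12 | 2·6 = 12
gcd(1,6,3,2) = 1

Coefficients: [1, 6, 3, 2]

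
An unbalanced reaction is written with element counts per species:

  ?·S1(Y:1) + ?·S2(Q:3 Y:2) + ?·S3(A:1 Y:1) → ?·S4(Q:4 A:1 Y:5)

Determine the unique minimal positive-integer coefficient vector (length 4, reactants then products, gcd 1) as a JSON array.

Coefficients: [4, 4, 3, 3]

Q: 4·0+4·3+3·0 = 12 | 3·4 = 12
A: 4·0+4·0+3·1 = 3 | 3·1 = 3
Y: 4·1+4·2+3·1 = 15 | 3·5 = 15
gcd(4,4,3,3) = 1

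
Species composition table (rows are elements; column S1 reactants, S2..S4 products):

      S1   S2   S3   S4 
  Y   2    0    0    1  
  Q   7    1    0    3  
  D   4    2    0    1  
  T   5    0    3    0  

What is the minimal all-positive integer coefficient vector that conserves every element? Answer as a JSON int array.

Y: 3·2 = 6 | 3·0+5·0+6·1 = 6
Q: 3·7 = 21 | 3·1+5·0+6·3 = 21
D: 3·4 = 12 | 3·2+5·0+6·1 = 12
T: 3·5 = 15 | 3·0+5·3+6·0 = 15
gcd(3,3,5,6) = 1

Coefficients: [3, 3, 5, 6]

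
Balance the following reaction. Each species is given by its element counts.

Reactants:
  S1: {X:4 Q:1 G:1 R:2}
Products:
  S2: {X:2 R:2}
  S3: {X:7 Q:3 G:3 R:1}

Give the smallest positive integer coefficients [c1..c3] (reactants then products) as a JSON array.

Coefficients: [6, 5, 2]

X: 6·4 = 24 | 5·2+2·7 = 24
Q: 6·1 = 6 | 5·0+2·3 = 6
G: 6·1 = 6 | 5·0+2·3 = 6
R: 6·2 = 12 | 5·2+2·1 = 12
gcd(6,5,2) = 1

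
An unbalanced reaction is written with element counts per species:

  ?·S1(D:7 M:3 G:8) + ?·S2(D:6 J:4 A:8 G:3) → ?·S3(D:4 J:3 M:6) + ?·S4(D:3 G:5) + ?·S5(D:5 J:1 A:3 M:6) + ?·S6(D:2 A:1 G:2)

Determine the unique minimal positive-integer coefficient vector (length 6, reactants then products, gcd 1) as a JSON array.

Coefficients: [4, 1, 1, 5, 1, 5]

D: 4·7+1·6 = 34 | 1·4+5·3+1·5+5·2 = 34
J: 4·0+1·4 = 4 | 1·3+5·0+1·1+5·0 = 4
A: 4·0+1·8 = 8 | 1·0+5·0+1·3+5·1 = 8
M: 4·3+1·0 = 12 | 1·6+5·0+1·6+5·0 = 12
G: 4·8+1·3 = 35 | 1·0+5·5+1·0+5·2 = 35
gcd(4,1,1,5,1,5) = 1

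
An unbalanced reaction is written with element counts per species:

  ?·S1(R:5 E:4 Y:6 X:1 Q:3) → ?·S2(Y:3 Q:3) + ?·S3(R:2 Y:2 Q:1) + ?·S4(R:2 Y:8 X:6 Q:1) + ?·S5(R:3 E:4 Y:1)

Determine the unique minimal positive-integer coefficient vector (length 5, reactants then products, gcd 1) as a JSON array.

Coefficients: [6, 4, 5, 1, 6]

R: 6·5 = 30 | 4·0+5·2+1·2+6·3 = 30
E: 6·4 = 24 | 4·0+5·0+1·0+6·4 = 24
Y: 6·6 = 36 | 4·3+5·2+1·8+6·1 = 36
X: 6·1 = 6 | 4·0+5·0+1·6+6·0 = 6
Q: 6·3 = 18 | 4·3+5·1+1·1+6·0 = 18
gcd(6,4,5,1,6) = 1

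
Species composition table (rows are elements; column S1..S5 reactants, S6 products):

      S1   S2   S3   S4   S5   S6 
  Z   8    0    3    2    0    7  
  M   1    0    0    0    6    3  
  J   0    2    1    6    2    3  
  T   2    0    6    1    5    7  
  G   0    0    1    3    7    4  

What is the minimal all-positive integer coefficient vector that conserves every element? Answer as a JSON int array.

Coefficients: [3, 1, 3, 1, 2, 5]

Z: 3·8+1·0+3·3+1·2+2·0 = 35 | 5·7 = 35
M: 3·1+1·0+3·0+1·0+2·6 = 15 | 5·3 = 15
J: 3·0+1·2+3·1+1·6+2·2 = 15 | 5·3 = 15
T: 3·2+1·0+3·6+1·1+2·5 = 35 | 5·7 = 35
G: 3·0+1·0+3·1+1·3+2·7 = 20 | 5·4 = 20
gcd(3,1,3,1,2,5) = 1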